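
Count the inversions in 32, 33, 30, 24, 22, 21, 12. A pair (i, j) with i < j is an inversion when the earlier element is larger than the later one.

20

Sweep left to right; for each value list the smaller values that follow it:
32: 5
33: 5
30: 4
24: 3
22: 2
21: 1
12: 0
Sum: 5 + 5 + 4 + 3 + 2 + 1 + 0 = 20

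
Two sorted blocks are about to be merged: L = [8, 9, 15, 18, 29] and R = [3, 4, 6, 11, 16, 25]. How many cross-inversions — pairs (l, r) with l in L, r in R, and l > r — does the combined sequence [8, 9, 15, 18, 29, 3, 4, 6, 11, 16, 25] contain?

Split inversions: 21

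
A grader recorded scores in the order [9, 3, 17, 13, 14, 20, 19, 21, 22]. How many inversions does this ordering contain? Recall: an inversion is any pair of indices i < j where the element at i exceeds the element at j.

Count, for each position, how many later elements it exceeds:
9 → 3 → 1
3 → none → 0
17 → 13, 14 → 2
13 → none → 0
14 → none → 0
20 → 19 → 1
19 → none → 0
21 → none → 0
22 → none → 0
Sum: 1 + 0 + 2 + 0 + 0 + 1 + 0 + 0 + 0 = 4

4 inversions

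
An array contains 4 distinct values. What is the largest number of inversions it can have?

There are 6 inversions.

The maximum occurs when the array is in strictly decreasing order: every one of the C(4, 2) pairs is inverted.
C(4, 2) = 4·3/2 = 6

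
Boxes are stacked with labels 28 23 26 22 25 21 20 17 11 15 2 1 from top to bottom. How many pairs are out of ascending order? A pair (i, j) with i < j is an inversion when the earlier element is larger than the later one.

Element-by-element contributions:
28: 11
23: 8
26: 9
22: 7
25: 7
21: 6
20: 5
17: 4
11: 2
15: 2
2: 1
1: 0
Sum: 11 + 8 + 9 + 7 + 7 + 6 + 5 + 4 + 2 + 2 + 1 + 0 = 62

62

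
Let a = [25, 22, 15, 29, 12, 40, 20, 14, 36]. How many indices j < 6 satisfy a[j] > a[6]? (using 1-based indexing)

0 such elements

The element at index 6 is 40.
Elements before it: 25, 22, 15, 29, 12
None of them are larger than 40.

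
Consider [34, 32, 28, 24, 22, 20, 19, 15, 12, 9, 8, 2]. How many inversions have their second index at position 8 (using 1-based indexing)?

The element at index 8 is 15.
Elements before it: 34, 32, 28, 24, 22, 20, 19
Those larger than 15: 34, 32, 28, 24, 22, 20, 19

7 such elements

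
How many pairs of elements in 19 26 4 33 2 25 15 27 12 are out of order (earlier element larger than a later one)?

Element-by-element contributions:
19: 4
26: 5
4: 1
33: 5
2: 0
25: 2
15: 1
27: 1
12: 0
Sum: 4 + 5 + 1 + 5 + 0 + 2 + 1 + 1 + 0 = 19

There are 19 out-of-order pairs.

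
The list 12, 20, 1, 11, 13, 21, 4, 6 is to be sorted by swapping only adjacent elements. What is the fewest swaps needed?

15 swaps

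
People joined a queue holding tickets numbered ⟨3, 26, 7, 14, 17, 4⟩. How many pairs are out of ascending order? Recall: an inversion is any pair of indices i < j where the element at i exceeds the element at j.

Sweep left to right; for each value list the smaller values that follow it:
3 → none → 0
26 → 7, 14, 17, 4 → 4
7 → 4 → 1
14 → 4 → 1
17 → 4 → 1
4 → none → 0
Sum: 0 + 4 + 1 + 1 + 1 + 0 = 7

7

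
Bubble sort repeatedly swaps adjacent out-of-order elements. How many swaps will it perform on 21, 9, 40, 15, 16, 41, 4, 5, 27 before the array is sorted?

The minimum number of adjacent swaps to sort an array equals its inversion count, since every such swap removes exactly one inversion.
Count inversions — for each element, later elements that are smaller:
21: 9, 15, 16, 4, 5 → 5
9: 4, 5 → 2
40: 15, 16, 4, 5, 27 → 5
15: 4, 5 → 2
16: 4, 5 → 2
41: 4, 5, 27 → 3
4: none → 0
5: none → 0
27: none → 0
Total inversions: 5 + 2 + 5 + 2 + 2 + 3 + 0 + 0 + 0 = 19

19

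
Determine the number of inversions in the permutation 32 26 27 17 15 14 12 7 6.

For each element, count later entries that are smaller:
32 → 26, 27, 17, 15, 14, 12, 7, 6 → 8
26 → 17, 15, 14, 12, 7, 6 → 6
27 → 17, 15, 14, 12, 7, 6 → 6
17 → 15, 14, 12, 7, 6 → 5
15 → 14, 12, 7, 6 → 4
14 → 12, 7, 6 → 3
12 → 7, 6 → 2
7 → 6 → 1
6 → none → 0
Sum: 8 + 6 + 6 + 5 + 4 + 3 + 2 + 1 + 0 = 35

35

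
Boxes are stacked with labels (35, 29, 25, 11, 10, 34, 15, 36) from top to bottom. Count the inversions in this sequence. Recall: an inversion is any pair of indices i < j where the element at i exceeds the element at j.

Inversions: 15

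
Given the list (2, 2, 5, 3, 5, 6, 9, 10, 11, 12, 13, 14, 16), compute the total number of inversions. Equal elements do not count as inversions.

For each element, count later entries that are smaller:
2 → none → 0
2 → none → 0
5 → 3 → 1
3 → none → 0
5 → none → 0
6 → none → 0
9 → none → 0
10 → none → 0
11 → none → 0
12 → none → 0
13 → none → 0
14 → none → 0
16 → none → 0
Sum: 0 + 0 + 1 + 0 + 0 + 0 + 0 + 0 + 0 + 0 + 0 + 0 + 0 = 1

There is 1 out-of-order pair.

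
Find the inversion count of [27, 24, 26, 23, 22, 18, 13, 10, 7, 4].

Sweep left to right; for each value list the smaller values that follow it:
27 → 24, 26, 23, 22, 18, 13, 10, 7, 4 → 9
24 → 23, 22, 18, 13, 10, 7, 4 → 7
26 → 23, 22, 18, 13, 10, 7, 4 → 7
23 → 22, 18, 13, 10, 7, 4 → 6
22 → 18, 13, 10, 7, 4 → 5
18 → 13, 10, 7, 4 → 4
13 → 10, 7, 4 → 3
10 → 7, 4 → 2
7 → 4 → 1
4 → none → 0
Sum: 9 + 7 + 7 + 6 + 5 + 4 + 3 + 2 + 1 + 0 = 44

44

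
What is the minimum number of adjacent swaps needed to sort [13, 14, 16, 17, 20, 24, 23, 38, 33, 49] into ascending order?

2

Each adjacent swap fixes exactly one inversion, so the minimum swap count equals the number of inversions.
Count inversions — for each element, later elements that are smaller:
13: none → 0
14: none → 0
16: none → 0
17: none → 0
20: none → 0
24: 23 → 1
23: none → 0
38: 33 → 1
33: none → 0
49: none → 0
Total inversions: 0 + 0 + 0 + 0 + 0 + 1 + 0 + 1 + 0 + 0 = 2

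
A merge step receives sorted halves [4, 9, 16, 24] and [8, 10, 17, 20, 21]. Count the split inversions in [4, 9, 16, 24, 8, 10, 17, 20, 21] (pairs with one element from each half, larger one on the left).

8 split inversions

For each element r of the right run, count left-run elements greater than r:
r = 8: 9, 16, 24 → 3
r = 10: 16, 24 → 2
r = 17: 24 → 1
r = 20: 24 → 1
r = 21: 24 → 1
Cross-inversions: 3 + 2 + 1 + 1 + 1 = 8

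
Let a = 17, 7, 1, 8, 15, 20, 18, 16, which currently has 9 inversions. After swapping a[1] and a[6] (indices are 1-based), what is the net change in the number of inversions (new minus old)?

Positions 1 and 6 hold 17 and 20; after swapping, the array is [20, 7, 1, 8, 15, 17, 18, 16].
Count, for each position, how many later elements it exceeds:
20 → 7, 1, 8, 15, 17, 18, 16 → 7
7 → 1 → 1
1 → none → 0
8 → none → 0
15 → none → 0
17 → 16 → 1
18 → 16 → 1
16 → none → 0
Sum: 7 + 1 + 0 + 0 + 0 + 1 + 1 + 0 = 10
Change: 10 − 9 = +1

+1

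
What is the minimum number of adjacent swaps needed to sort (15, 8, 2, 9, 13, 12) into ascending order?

The minimum number of adjacent swaps to sort an array equals its inversion count, since every such swap removes exactly one inversion.
Count inversions — for each element, later elements that are smaller:
15: 8, 2, 9, 13, 12 → 5
8: 2 → 1
2: none → 0
9: none → 0
13: 12 → 1
12: none → 0
Total inversions: 5 + 1 + 0 + 0 + 1 + 0 = 7

Adjacent swaps: 7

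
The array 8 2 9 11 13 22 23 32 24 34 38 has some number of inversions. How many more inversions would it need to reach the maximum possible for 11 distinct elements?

Maximum inversions for 11 distinct elements is C(11, 2) = 11·10/2 = 55.
Current inversions — for each element, count later smaller elements:
8: 1
2: 0
9: 0
11: 0
13: 0
22: 0
23: 0
32: 1
24: 0
34: 0
38: 0
Current total: 1 + 0 + 0 + 0 + 0 + 0 + 0 + 1 + 0 + 0 + 0 = 2
Shortfall: 55 − 2 = 53

53 inversions short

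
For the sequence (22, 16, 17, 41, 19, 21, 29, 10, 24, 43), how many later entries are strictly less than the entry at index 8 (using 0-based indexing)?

0

The element at index 8 is 24.
Elements after it: 43
None of them are smaller than 24.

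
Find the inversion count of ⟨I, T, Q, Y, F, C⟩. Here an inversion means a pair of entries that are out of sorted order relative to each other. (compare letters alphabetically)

10

Sweep left to right; for each value list the smaller values that follow it:
I: 2
T: 3
Q: 2
Y: 2
F: 1
C: 0
Sum: 2 + 3 + 2 + 2 + 1 + 0 = 10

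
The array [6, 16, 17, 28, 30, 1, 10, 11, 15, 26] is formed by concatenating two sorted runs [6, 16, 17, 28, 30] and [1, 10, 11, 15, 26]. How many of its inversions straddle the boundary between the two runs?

Take each right-half value and tally the left-half values above it:
r = 1: 6, 16, 17, 28, 30 → 5
r = 10: 16, 17, 28, 30 → 4
r = 11: 16, 17, 28, 30 → 4
r = 15: 16, 17, 28, 30 → 4
r = 26: 28, 30 → 2
Cross-inversions: 5 + 4 + 4 + 4 + 2 = 19

19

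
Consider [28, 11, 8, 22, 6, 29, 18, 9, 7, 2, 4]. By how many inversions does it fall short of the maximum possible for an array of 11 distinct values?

14

Maximum inversions for 11 distinct elements is C(11, 2) = 11·10/2 = 55.
Current inversions — for each element, count later smaller elements:
28: 9
11: 6
8: 4
22: 6
6: 2
29: 5
18: 4
9: 3
7: 2
2: 0
4: 0
Current total: 9 + 6 + 4 + 6 + 2 + 5 + 4 + 3 + 2 + 0 + 0 = 41
Shortfall: 55 − 41 = 14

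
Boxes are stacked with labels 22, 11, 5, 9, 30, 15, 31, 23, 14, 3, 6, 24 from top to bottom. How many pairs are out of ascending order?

33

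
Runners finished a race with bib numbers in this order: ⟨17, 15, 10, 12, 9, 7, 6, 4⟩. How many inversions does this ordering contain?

27

Sweep left to right; for each value list the smaller values that follow it:
17: 7
15: 6
10: 4
12: 4
9: 3
7: 2
6: 1
4: 0
Sum: 7 + 6 + 4 + 4 + 3 + 2 + 1 + 0 = 27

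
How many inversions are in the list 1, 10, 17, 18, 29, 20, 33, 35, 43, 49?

1

Count, for each position, how many later elements it exceeds:
1: 0
10: 0
17: 0
18: 0
29: 1
20: 0
33: 0
35: 0
43: 0
49: 0
Sum: 0 + 0 + 0 + 0 + 1 + 0 + 0 + 0 + 0 + 0 = 1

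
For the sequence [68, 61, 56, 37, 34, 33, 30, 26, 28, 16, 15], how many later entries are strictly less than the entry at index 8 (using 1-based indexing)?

2

The element at index 8 is 26.
Elements after it: 28, 16, 15
Those smaller than 26: 16, 15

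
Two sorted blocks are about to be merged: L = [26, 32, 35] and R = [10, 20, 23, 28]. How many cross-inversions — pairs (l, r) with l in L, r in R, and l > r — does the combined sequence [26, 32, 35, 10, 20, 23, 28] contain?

Count, for every r in R, how many entries of L exceed r:
r = 10: 26, 32, 35 → 3
r = 20: 26, 32, 35 → 3
r = 23: 26, 32, 35 → 3
r = 28: 32, 35 → 2
Cross-inversions: 3 + 3 + 3 + 2 = 11

11 split inversions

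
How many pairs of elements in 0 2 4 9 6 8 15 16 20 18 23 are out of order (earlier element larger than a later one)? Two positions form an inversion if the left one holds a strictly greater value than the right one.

3 out-of-order pairs

Sweep left to right; for each value list the smaller values that follow it:
0 → none → 0
2 → none → 0
4 → none → 0
9 → 6, 8 → 2
6 → none → 0
8 → none → 0
15 → none → 0
16 → none → 0
20 → 18 → 1
18 → none → 0
23 → none → 0
Sum: 0 + 0 + 0 + 2 + 0 + 0 + 0 + 0 + 1 + 0 + 0 = 3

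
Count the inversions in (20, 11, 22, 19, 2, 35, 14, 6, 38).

17

Count, for each position, how many later elements it exceeds:
20: 5
11: 2
22: 4
19: 3
2: 0
35: 2
14: 1
6: 0
38: 0
Sum: 5 + 2 + 4 + 3 + 0 + 2 + 1 + 0 + 0 = 17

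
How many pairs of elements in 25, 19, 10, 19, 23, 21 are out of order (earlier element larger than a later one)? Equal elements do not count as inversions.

Inversion pairs (indices are 1-based):
(1,2): 25 > 19
(1,3): 25 > 10
(1,4): 25 > 19
(1,5): 25 > 23
(1,6): 25 > 21
(2,3): 19 > 10
(5,6): 23 > 21
That's 7 pairs.

Out-of-order pairs: 7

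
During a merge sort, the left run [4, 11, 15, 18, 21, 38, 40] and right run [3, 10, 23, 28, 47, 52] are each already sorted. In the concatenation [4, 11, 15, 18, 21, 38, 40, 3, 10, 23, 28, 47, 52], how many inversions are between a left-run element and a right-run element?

17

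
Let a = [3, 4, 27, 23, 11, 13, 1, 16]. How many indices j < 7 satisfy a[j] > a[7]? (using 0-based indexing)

2

The element at index 7 is 16.
Elements before it: 3, 4, 27, 23, 11, 13, 1
Those larger than 16: 27, 23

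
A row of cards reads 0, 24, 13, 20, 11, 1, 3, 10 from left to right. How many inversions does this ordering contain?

Inversions: 17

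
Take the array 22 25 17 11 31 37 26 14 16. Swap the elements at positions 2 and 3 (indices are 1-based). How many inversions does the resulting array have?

There are 18 inversions.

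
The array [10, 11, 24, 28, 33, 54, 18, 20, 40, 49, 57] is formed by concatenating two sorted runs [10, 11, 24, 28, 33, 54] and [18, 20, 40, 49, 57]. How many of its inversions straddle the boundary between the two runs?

For each element r of the right run, count left-run elements greater than r:
r = 18: 24, 28, 33, 54 → 4
r = 20: 24, 28, 33, 54 → 4
r = 40: 54 → 1
r = 49: 54 → 1
r = 57: none → 0
Cross-inversions: 4 + 4 + 1 + 1 + 0 = 10

10 cross-inversions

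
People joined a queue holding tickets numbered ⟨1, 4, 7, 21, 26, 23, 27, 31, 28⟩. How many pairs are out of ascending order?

2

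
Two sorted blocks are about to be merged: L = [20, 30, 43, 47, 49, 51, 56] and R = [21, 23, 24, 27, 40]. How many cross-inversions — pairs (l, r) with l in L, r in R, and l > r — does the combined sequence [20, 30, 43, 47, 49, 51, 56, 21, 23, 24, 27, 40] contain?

Take each right-half value and tally the left-half values above it:
r = 21: 30, 43, 47, 49, 51, 56 → 6
r = 23: 30, 43, 47, 49, 51, 56 → 6
r = 24: 30, 43, 47, 49, 51, 56 → 6
r = 27: 30, 43, 47, 49, 51, 56 → 6
r = 40: 43, 47, 49, 51, 56 → 5
Cross-inversions: 6 + 6 + 6 + 6 + 5 = 29

29 split inversions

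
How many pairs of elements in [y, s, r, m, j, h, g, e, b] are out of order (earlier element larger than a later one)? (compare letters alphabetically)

Sweep left to right; for each value list the smaller values that follow it:
y → s, r, m, j, h, g, e, b → 8
s → r, m, j, h, g, e, b → 7
r → m, j, h, g, e, b → 6
m → j, h, g, e, b → 5
j → h, g, e, b → 4
h → g, e, b → 3
g → e, b → 2
e → b → 1
b → none → 0
Sum: 8 + 7 + 6 + 5 + 4 + 3 + 2 + 1 + 0 = 36

36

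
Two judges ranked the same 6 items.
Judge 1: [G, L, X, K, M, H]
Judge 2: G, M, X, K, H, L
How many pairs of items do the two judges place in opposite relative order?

Assign each item its position (1..6) in the first ordering, then rewrite the second ordering as that position sequence:
positions: G→1, L→2, X→3, K→4, M→5, H→6
second ordering as positions: [1, 5, 3, 4, 6, 2]
Discordant pairs = inversions in this position sequence.
1: 0
5: 3, 4, 2 → 3
3: 2 → 1
4: 2 → 1
6: 2 → 1
2: 0
Total: 0 + 3 + 1 + 1 + 1 + 0 = 6

6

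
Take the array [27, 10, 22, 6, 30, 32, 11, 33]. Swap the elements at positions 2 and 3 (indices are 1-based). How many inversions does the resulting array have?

10 inversions

Positions 2 and 3 hold 10 and 22; after swapping, the array is [27, 22, 10, 6, 30, 32, 11, 33].
Element-by-element contributions:
27: 4
22: 3
10: 1
6: 0
30: 1
32: 1
11: 0
33: 0
Sum: 4 + 3 + 1 + 0 + 1 + 1 + 0 + 0 = 10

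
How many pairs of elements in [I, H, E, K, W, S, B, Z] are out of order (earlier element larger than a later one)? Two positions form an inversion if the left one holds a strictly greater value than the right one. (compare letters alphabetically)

10 out-of-order pairs

Sweep left to right; for each value list the smaller values that follow it:
I → H, E, B → 3
H → E, B → 2
E → B → 1
K → B → 1
W → S, B → 2
S → B → 1
B → none → 0
Z → none → 0
Sum: 3 + 2 + 1 + 1 + 2 + 1 + 0 + 0 = 10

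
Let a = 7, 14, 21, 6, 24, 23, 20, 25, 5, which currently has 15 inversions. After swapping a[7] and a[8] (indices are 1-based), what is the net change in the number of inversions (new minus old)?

Positions 7 and 8 hold 20 and 25; after swapping, the array is [7, 14, 21, 6, 24, 23, 25, 20, 5].
Sweep left to right; for each value list the smaller values that follow it:
7: 2
14: 2
21: 3
6: 1
24: 3
23: 2
25: 2
20: 1
5: 0
Sum: 2 + 2 + 3 + 1 + 3 + 2 + 2 + 1 + 0 = 16
Change: 16 − 15 = +1

+1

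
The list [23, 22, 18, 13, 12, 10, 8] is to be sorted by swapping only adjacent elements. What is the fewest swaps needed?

Adjacent swaps: 21

Minimum adjacent swaps = number of inversions (each swap of adjacent out-of-order elements removes one inversion and no swap can remove more).
Count inversions — for each element, later elements that are smaller:
23: 22, 18, 13, 12, 10, 8 → 6
22: 18, 13, 12, 10, 8 → 5
18: 13, 12, 10, 8 → 4
13: 12, 10, 8 → 3
12: 10, 8 → 2
10: 8 → 1
8: none → 0
Total inversions: 6 + 5 + 4 + 3 + 2 + 1 + 0 = 21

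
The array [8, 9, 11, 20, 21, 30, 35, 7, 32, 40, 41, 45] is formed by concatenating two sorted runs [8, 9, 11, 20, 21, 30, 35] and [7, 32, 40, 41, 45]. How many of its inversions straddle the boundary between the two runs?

Take each right-half value and tally the left-half values above it:
r = 7: 8, 9, 11, 20, 21, 30, 35 → 7
r = 32: 35 → 1
r = 40: none → 0
r = 41: none → 0
r = 45: none → 0
Cross-inversions: 7 + 1 + 0 + 0 + 0 = 8

There are 8 cross-inversions.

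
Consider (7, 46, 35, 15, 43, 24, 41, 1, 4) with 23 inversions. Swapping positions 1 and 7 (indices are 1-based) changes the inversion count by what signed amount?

+7

Positions 1 and 7 hold 7 and 41; after swapping, the array is [41, 46, 35, 15, 43, 24, 7, 1, 4].
Sweep left to right; for each value list the smaller values that follow it:
41 → 35, 15, 24, 7, 1, 4 → 6
46 → 35, 15, 43, 24, 7, 1, 4 → 7
35 → 15, 24, 7, 1, 4 → 5
15 → 7, 1, 4 → 3
43 → 24, 7, 1, 4 → 4
24 → 7, 1, 4 → 3
7 → 1, 4 → 2
1 → none → 0
4 → none → 0
Sum: 6 + 7 + 5 + 3 + 4 + 3 + 2 + 0 + 0 = 30
Change: 30 − 23 = +7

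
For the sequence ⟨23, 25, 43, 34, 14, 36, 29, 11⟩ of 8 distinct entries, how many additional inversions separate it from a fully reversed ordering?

12 inversions short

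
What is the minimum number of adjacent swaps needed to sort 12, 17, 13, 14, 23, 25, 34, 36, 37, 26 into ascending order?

Each adjacent swap fixes exactly one inversion, so the minimum swap count equals the number of inversions.
Count inversions — for each element, later elements that are smaller:
12: none → 0
17: 13, 14 → 2
13: none → 0
14: none → 0
23: none → 0
25: none → 0
34: 26 → 1
36: 26 → 1
37: 26 → 1
26: none → 0
Total inversions: 0 + 2 + 0 + 0 + 0 + 0 + 1 + 1 + 1 + 0 = 5

5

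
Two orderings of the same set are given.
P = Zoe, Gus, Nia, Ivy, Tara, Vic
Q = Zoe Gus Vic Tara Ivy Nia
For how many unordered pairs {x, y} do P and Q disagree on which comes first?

6 disagreeing pairs

Assign each item its position (1..6) in the first ordering, then rewrite the second ordering as that position sequence:
positions: Zoe→1, Gus→2, Nia→3, Ivy→4, Tara→5, Vic→6
second ordering as positions: [1, 2, 6, 5, 4, 3]
Discordant pairs = inversions in this position sequence.
1: 0
2: 0
6: 5, 4, 3 → 3
5: 4, 3 → 2
4: 3 → 1
3: 0
Total: 0 + 0 + 3 + 2 + 1 + 0 = 6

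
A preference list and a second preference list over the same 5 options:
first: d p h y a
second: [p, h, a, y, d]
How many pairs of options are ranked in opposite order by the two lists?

5 pairs

Assign each item its position (1..5) in the first ordering, then rewrite the second ordering as that position sequence:
positions: d→1, p→2, h→3, y→4, a→5
second ordering as positions: [2, 3, 5, 4, 1]
Discordant pairs = inversions in this position sequence.
2: 1 → 1
3: 1 → 1
5: 4, 1 → 2
4: 1 → 1
1: 0
Total: 1 + 1 + 2 + 1 + 0 = 5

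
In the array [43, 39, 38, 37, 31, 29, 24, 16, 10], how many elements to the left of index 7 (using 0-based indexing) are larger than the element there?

The element at index 7 is 16.
Elements before it: 43, 39, 38, 37, 31, 29, 24
Those larger than 16: 43, 39, 38, 37, 31, 29, 24

7 such elements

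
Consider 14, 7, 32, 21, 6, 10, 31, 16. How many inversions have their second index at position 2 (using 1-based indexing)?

The element at index 2 is 7.
Elements before it: 14
Those larger than 7: 14

1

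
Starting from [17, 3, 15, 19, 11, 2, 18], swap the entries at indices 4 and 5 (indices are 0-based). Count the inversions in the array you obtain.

10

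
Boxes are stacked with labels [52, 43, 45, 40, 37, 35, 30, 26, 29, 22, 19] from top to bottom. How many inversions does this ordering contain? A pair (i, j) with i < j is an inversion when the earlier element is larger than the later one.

There are 53 inversions.

Sweep left to right; for each value list the smaller values that follow it:
52: 10
43: 8
45: 8
40: 7
37: 6
35: 5
30: 4
26: 2
29: 2
22: 1
19: 0
Sum: 10 + 8 + 8 + 7 + 6 + 5 + 4 + 2 + 2 + 1 + 0 = 53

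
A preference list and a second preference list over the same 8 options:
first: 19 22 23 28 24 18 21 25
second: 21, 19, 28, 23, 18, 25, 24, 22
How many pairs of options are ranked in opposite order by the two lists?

14

Assign each item its position (1..8) in the first ordering, then rewrite the second ordering as that position sequence:
positions: 19→1, 22→2, 23→3, 28→4, 24→5, 18→6, 21→7, 25→8
second ordering as positions: [7, 1, 4, 3, 6, 8, 5, 2]
Discordant pairs = inversions in this position sequence.
7: 1, 4, 3, 6, 5, 2 → 6
1: 0
4: 3, 2 → 2
3: 2 → 1
6: 5, 2 → 2
8: 5, 2 → 2
5: 2 → 1
2: 0
Total: 6 + 0 + 2 + 1 + 2 + 2 + 1 + 0 = 14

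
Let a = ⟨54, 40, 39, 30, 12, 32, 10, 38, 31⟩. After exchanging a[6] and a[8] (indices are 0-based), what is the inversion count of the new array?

28 inversions

Positions 6 and 8 hold 10 and 31; after swapping, the array is [54, 40, 39, 30, 12, 32, 31, 38, 10].
Element-by-element contributions:
54: 8
40: 7
39: 6
30: 2
12: 1
32: 2
31: 1
38: 1
10: 0
Sum: 8 + 7 + 6 + 2 + 1 + 2 + 1 + 1 + 0 = 28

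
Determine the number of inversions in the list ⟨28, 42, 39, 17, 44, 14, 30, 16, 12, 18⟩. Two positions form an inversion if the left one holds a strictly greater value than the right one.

Inversions: 31

For each element, count later entries that are smaller:
28 → 17, 14, 16, 12, 18 → 5
42 → 39, 17, 14, 30, 16, 12, 18 → 7
39 → 17, 14, 30, 16, 12, 18 → 6
17 → 14, 16, 12 → 3
44 → 14, 30, 16, 12, 18 → 5
14 → 12 → 1
30 → 16, 12, 18 → 3
16 → 12 → 1
12 → none → 0
18 → none → 0
Sum: 5 + 7 + 6 + 3 + 5 + 1 + 3 + 1 + 0 + 0 = 31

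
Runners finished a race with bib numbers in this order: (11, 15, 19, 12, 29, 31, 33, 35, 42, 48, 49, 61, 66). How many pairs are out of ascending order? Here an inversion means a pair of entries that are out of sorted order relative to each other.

There are 2 out-of-order pairs.

Element-by-element contributions:
11 → none → 0
15 → 12 → 1
19 → 12 → 1
12 → none → 0
29 → none → 0
31 → none → 0
33 → none → 0
35 → none → 0
42 → none → 0
48 → none → 0
49 → none → 0
61 → none → 0
66 → none → 0
Sum: 0 + 1 + 1 + 0 + 0 + 0 + 0 + 0 + 0 + 0 + 0 + 0 + 0 = 2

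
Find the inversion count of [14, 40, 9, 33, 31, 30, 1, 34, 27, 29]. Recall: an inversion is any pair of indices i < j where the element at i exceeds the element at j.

Inversions: 25

Sweep left to right; for each value list the smaller values that follow it:
14: 2
40: 8
9: 1
33: 5
31: 4
30: 3
1: 0
34: 2
27: 0
29: 0
Sum: 2 + 8 + 1 + 5 + 4 + 3 + 0 + 2 + 0 + 0 = 25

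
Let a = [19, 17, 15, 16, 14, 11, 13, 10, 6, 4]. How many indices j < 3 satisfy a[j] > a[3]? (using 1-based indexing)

2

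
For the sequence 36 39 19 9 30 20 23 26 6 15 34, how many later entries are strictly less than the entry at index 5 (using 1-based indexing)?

5

The element at index 5 is 30.
Elements after it: 20, 23, 26, 6, 15, 34
Those smaller than 30: 20, 23, 26, 6, 15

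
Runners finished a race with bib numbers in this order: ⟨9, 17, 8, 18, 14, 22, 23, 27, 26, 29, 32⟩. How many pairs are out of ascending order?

Inversions: 5

Element-by-element contributions:
9 → 8 → 1
17 → 8, 14 → 2
8 → none → 0
18 → 14 → 1
14 → none → 0
22 → none → 0
23 → none → 0
27 → 26 → 1
26 → none → 0
29 → none → 0
32 → none → 0
Sum: 1 + 2 + 0 + 1 + 0 + 0 + 0 + 1 + 0 + 0 + 0 = 5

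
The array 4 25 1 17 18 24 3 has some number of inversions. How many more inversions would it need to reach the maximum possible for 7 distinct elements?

Maximum inversions for 7 distinct elements is C(7, 2) = 7·6/2 = 21.
Current inversions — for each element, count later smaller elements:
4: 2
25: 5
1: 0
17: 1
18: 1
24: 1
3: 0
Current total: 2 + 5 + 0 + 1 + 1 + 1 + 0 = 10
Shortfall: 21 − 10 = 11

11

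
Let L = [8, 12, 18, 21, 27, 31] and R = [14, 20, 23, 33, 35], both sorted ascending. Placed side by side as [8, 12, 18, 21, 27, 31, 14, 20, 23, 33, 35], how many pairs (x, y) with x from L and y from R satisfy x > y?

For each element r of the right run, count left-run elements greater than r:
r = 14: 18, 21, 27, 31 → 4
r = 20: 21, 27, 31 → 3
r = 23: 27, 31 → 2
r = 33: none → 0
r = 35: none → 0
Cross-inversions: 4 + 3 + 2 + 0 + 0 = 9

Split inversions: 9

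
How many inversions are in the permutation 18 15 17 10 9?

9 inversions

Sweep left to right; for each value list the smaller values that follow it:
18: 4
15: 2
17: 2
10: 1
9: 0
Sum: 4 + 2 + 2 + 1 + 0 = 9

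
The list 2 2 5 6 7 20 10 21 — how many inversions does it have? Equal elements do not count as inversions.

Count, for each position, how many later elements it exceeds:
2: 0
2: 0
5: 0
6: 0
7: 0
20: 1
10: 0
21: 0
Sum: 0 + 0 + 0 + 0 + 0 + 1 + 0 + 0 = 1

1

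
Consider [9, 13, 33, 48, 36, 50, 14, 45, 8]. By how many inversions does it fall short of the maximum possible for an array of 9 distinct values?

21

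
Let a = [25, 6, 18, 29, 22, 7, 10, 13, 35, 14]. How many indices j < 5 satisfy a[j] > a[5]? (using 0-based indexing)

4

The element at index 5 is 7.
Elements before it: 25, 6, 18, 29, 22
Those larger than 7: 25, 18, 29, 22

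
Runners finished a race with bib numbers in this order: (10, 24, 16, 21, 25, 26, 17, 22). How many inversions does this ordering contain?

9

Sweep left to right; for each value list the smaller values that follow it:
10 → none → 0
24 → 16, 21, 17, 22 → 4
16 → none → 0
21 → 17 → 1
25 → 17, 22 → 2
26 → 17, 22 → 2
17 → none → 0
22 → none → 0
Sum: 0 + 4 + 0 + 1 + 2 + 2 + 0 + 0 = 9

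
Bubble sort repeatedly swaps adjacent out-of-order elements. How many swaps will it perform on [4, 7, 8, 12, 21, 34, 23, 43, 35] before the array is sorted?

2 swaps

The minimum number of adjacent swaps to sort an array equals its inversion count, since every such swap removes exactly one inversion.
Count inversions — for each element, later elements that are smaller:
4: none → 0
7: none → 0
8: none → 0
12: none → 0
21: none → 0
34: 23 → 1
23: none → 0
43: 35 → 1
35: none → 0
Total inversions: 0 + 0 + 0 + 0 + 0 + 1 + 0 + 1 + 0 = 2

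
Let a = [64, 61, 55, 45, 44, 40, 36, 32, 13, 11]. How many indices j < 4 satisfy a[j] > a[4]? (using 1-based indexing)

The element at index 4 is 45.
Elements before it: 64, 61, 55
Those larger than 45: 64, 61, 55

3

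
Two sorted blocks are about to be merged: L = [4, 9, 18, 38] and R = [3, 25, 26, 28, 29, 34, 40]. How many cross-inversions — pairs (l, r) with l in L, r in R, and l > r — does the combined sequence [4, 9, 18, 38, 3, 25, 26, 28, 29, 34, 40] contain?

Split inversions: 9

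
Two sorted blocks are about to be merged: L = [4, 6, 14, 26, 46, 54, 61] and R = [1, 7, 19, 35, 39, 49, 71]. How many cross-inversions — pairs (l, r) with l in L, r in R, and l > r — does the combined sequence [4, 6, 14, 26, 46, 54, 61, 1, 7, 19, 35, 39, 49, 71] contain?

Split inversions: 24

Count, for every r in R, how many entries of L exceed r:
r = 1: 4, 6, 14, 26, 46, 54, 61 → 7
r = 7: 14, 26, 46, 54, 61 → 5
r = 19: 26, 46, 54, 61 → 4
r = 35: 46, 54, 61 → 3
r = 39: 46, 54, 61 → 3
r = 49: 54, 61 → 2
r = 71: none → 0
Cross-inversions: 7 + 5 + 4 + 3 + 3 + 2 + 0 = 24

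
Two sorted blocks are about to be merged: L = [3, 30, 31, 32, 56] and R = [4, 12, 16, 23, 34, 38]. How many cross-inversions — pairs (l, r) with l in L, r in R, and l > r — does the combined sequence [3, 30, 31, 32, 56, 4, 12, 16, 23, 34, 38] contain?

18 cross-inversions

Count, for every r in R, how many entries of L exceed r:
r = 4: 30, 31, 32, 56 → 4
r = 12: 30, 31, 32, 56 → 4
r = 16: 30, 31, 32, 56 → 4
r = 23: 30, 31, 32, 56 → 4
r = 34: 56 → 1
r = 38: 56 → 1
Cross-inversions: 4 + 4 + 4 + 4 + 1 + 1 = 18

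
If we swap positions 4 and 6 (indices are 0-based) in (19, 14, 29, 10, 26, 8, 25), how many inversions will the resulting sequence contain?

There are 11 inversions.

Positions 4 and 6 hold 26 and 25; after swapping, the array is [19, 14, 29, 10, 25, 8, 26].
Sweep left to right; for each value list the smaller values that follow it:
19 → 14, 10, 8 → 3
14 → 10, 8 → 2
29 → 10, 25, 8, 26 → 4
10 → 8 → 1
25 → 8 → 1
8 → none → 0
26 → none → 0
Sum: 3 + 2 + 4 + 1 + 1 + 0 + 0 = 11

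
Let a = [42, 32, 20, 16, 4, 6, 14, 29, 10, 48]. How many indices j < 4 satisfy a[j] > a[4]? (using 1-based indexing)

3

The element at index 4 is 16.
Elements before it: 42, 32, 20
Those larger than 16: 42, 32, 20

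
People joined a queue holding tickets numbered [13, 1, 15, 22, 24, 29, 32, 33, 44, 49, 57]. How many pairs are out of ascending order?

Count, for each position, how many later elements it exceeds:
13 → 1 → 1
1 → none → 0
15 → none → 0
22 → none → 0
24 → none → 0
29 → none → 0
32 → none → 0
33 → none → 0
44 → none → 0
49 → none → 0
57 → none → 0
Sum: 1 + 0 + 0 + 0 + 0 + 0 + 0 + 0 + 0 + 0 + 0 = 1

1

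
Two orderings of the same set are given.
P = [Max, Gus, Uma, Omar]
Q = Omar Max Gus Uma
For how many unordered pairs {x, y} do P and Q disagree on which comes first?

Disagreeing pairs: 3

Assign each item its position (1..4) in the first ordering, then rewrite the second ordering as that position sequence:
positions: Max→1, Gus→2, Uma→3, Omar→4
second ordering as positions: [4, 1, 2, 3]
Discordant pairs = inversions in this position sequence.
4: 1, 2, 3 → 3
1: 0
2: 0
3: 0
Total: 3 + 0 + 0 + 0 = 3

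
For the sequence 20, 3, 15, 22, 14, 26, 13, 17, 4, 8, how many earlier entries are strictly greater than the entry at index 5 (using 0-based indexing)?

The element at index 5 is 26.
Elements before it: 20, 3, 15, 22, 14
None of them are larger than 26.

0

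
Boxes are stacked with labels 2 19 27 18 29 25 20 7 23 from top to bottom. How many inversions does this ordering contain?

16 inversions

Sweep left to right; for each value list the smaller values that follow it:
2 → none → 0
19 → 18, 7 → 2
27 → 18, 25, 20, 7, 23 → 5
18 → 7 → 1
29 → 25, 20, 7, 23 → 4
25 → 20, 7, 23 → 3
20 → 7 → 1
7 → none → 0
23 → none → 0
Sum: 0 + 2 + 5 + 1 + 4 + 3 + 1 + 0 + 0 = 16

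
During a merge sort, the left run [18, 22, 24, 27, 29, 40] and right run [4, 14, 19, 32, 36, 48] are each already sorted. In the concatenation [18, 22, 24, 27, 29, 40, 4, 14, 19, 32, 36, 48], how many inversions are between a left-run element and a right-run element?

For each element r of the right run, count left-run elements greater than r:
r = 4: 18, 22, 24, 27, 29, 40 → 6
r = 14: 18, 22, 24, 27, 29, 40 → 6
r = 19: 22, 24, 27, 29, 40 → 5
r = 32: 40 → 1
r = 36: 40 → 1
r = 48: none → 0
Cross-inversions: 6 + 6 + 5 + 1 + 1 + 0 = 19

There are 19 cross-inversions.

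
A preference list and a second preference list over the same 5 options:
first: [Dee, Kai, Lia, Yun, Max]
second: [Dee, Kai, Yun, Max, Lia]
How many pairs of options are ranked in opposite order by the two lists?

2

Assign each item its position (1..5) in the first ordering, then rewrite the second ordering as that position sequence:
positions: Dee→1, Kai→2, Lia→3, Yun→4, Max→5
second ordering as positions: [1, 2, 4, 5, 3]
Discordant pairs = inversions in this position sequence.
1: 0
2: 0
4: 3 → 1
5: 3 → 1
3: 0
Total: 0 + 0 + 1 + 1 + 0 = 2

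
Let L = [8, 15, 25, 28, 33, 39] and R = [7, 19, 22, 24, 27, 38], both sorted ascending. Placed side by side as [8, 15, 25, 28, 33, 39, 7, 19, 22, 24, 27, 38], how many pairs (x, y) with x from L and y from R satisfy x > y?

22

Count, for every r in R, how many entries of L exceed r:
r = 7: 8, 15, 25, 28, 33, 39 → 6
r = 19: 25, 28, 33, 39 → 4
r = 22: 25, 28, 33, 39 → 4
r = 24: 25, 28, 33, 39 → 4
r = 27: 28, 33, 39 → 3
r = 38: 39 → 1
Cross-inversions: 6 + 4 + 4 + 4 + 3 + 1 = 22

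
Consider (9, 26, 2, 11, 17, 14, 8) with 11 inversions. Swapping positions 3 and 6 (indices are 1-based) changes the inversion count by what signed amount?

+3

Positions 3 and 6 hold 2 and 14; after swapping, the array is [9, 26, 14, 11, 17, 2, 8].
For each element, count later entries that are smaller:
9 → 2, 8 → 2
26 → 14, 11, 17, 2, 8 → 5
14 → 11, 2, 8 → 3
11 → 2, 8 → 2
17 → 2, 8 → 2
2 → none → 0
8 → none → 0
Sum: 2 + 5 + 3 + 2 + 2 + 0 + 0 = 14
Change: 14 − 11 = +3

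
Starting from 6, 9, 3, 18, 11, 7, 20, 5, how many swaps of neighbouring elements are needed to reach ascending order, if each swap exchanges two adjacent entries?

The minimum number of adjacent swaps to sort an array equals its inversion count, since every such swap removes exactly one inversion.
Count inversions — for each element, later elements that are smaller:
6: 3, 5 → 2
9: 3, 7, 5 → 3
3: none → 0
18: 11, 7, 5 → 3
11: 7, 5 → 2
7: 5 → 1
20: 5 → 1
5: none → 0
Total inversions: 2 + 3 + 0 + 3 + 2 + 1 + 1 + 0 = 12

12 adjacent swaps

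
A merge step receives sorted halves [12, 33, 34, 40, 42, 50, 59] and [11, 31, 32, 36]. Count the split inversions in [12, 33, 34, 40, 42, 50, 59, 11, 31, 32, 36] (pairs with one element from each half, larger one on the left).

For each element r of the right run, count left-run elements greater than r:
r = 11: 12, 33, 34, 40, 42, 50, 59 → 7
r = 31: 33, 34, 40, 42, 50, 59 → 6
r = 32: 33, 34, 40, 42, 50, 59 → 6
r = 36: 40, 42, 50, 59 → 4
Cross-inversions: 7 + 6 + 6 + 4 = 23

23 split inversions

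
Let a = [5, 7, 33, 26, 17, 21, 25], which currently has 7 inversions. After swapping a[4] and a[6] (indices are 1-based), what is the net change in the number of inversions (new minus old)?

-1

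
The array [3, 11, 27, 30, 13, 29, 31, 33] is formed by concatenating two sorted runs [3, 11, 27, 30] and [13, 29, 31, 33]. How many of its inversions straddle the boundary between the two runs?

Count, for every r in R, how many entries of L exceed r:
r = 13: 27, 30 → 2
r = 29: 30 → 1
r = 31: none → 0
r = 33: none → 0
Cross-inversions: 2 + 1 + 0 + 0 = 3

3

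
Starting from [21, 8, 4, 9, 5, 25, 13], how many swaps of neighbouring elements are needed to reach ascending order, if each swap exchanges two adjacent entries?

Minimum adjacent swaps = number of inversions (each swap of adjacent out-of-order elements removes one inversion and no swap can remove more).
Count inversions — for each element, later elements that are smaller:
21: 8, 4, 9, 5, 13 → 5
8: 4, 5 → 2
4: none → 0
9: 5 → 1
5: none → 0
25: 13 → 1
13: none → 0
Total inversions: 5 + 2 + 0 + 1 + 0 + 1 + 0 = 9

9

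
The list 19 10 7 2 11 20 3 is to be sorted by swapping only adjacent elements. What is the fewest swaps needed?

12

Minimum adjacent swaps = number of inversions (each swap of adjacent out-of-order elements removes one inversion and no swap can remove more).
Count inversions — for each element, later elements that are smaller:
19: 10, 7, 2, 11, 3 → 5
10: 7, 2, 3 → 3
7: 2, 3 → 2
2: none → 0
11: 3 → 1
20: 3 → 1
3: none → 0
Total inversions: 5 + 3 + 2 + 0 + 1 + 1 + 0 = 12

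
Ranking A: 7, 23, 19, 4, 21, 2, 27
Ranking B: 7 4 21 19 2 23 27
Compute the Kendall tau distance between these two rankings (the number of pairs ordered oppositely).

Discordant pairs: 6

Assign each item its position (1..7) in the first ordering, then rewrite the second ordering as that position sequence:
positions: 7→1, 23→2, 19→3, 4→4, 21→5, 2→6, 27→7
second ordering as positions: [1, 4, 5, 3, 6, 2, 7]
Discordant pairs = inversions in this position sequence.
1: 0
4: 3, 2 → 2
5: 3, 2 → 2
3: 2 → 1
6: 2 → 1
2: 0
7: 0
Total: 0 + 2 + 2 + 1 + 1 + 0 + 0 = 6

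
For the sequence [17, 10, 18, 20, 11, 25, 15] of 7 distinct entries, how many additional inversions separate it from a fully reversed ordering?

13 inversions short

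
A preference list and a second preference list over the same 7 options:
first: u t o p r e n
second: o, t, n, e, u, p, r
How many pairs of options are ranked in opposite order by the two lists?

Assign each item its position (1..7) in the first ordering, then rewrite the second ordering as that position sequence:
positions: u→1, t→2, o→3, p→4, r→5, e→6, n→7
second ordering as positions: [3, 2, 7, 6, 1, 4, 5]
Discordant pairs = inversions in this position sequence.
3: 2, 1 → 2
2: 1 → 1
7: 6, 1, 4, 5 → 4
6: 1, 4, 5 → 3
1: 0
4: 0
5: 0
Total: 2 + 1 + 4 + 3 + 0 + 0 + 0 = 10

10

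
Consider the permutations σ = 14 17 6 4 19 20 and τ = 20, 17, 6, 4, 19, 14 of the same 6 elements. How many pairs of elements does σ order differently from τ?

There are 9 discordant pairs.

Assign each item its position (1..6) in the first ordering, then rewrite the second ordering as that position sequence:
positions: 14→1, 17→2, 6→3, 4→4, 19→5, 20→6
second ordering as positions: [6, 2, 3, 4, 5, 1]
Discordant pairs = inversions in this position sequence.
6: 2, 3, 4, 5, 1 → 5
2: 1 → 1
3: 1 → 1
4: 1 → 1
5: 1 → 1
1: 0
Total: 5 + 1 + 1 + 1 + 1 + 0 = 9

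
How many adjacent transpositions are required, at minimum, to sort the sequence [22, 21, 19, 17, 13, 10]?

15 adjacent swaps

The minimum number of adjacent swaps to sort an array equals its inversion count, since every such swap removes exactly one inversion.
Count inversions — for each element, later elements that are smaller:
22: 21, 19, 17, 13, 10 → 5
21: 19, 17, 13, 10 → 4
19: 17, 13, 10 → 3
17: 13, 10 → 2
13: 10 → 1
10: none → 0
Total inversions: 5 + 4 + 3 + 2 + 1 + 0 = 15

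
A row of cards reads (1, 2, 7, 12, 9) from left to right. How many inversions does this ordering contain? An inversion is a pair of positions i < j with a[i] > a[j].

1 inversion

Element-by-element contributions:
1: 0
2: 0
7: 0
12: 1
9: 0
Sum: 0 + 0 + 0 + 1 + 0 = 1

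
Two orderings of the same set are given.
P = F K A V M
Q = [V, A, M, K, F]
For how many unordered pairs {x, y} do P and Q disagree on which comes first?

Assign each item its position (1..5) in the first ordering, then rewrite the second ordering as that position sequence:
positions: F→1, K→2, A→3, V→4, M→5
second ordering as positions: [4, 3, 5, 2, 1]
Discordant pairs = inversions in this position sequence.
4: 3, 2, 1 → 3
3: 2, 1 → 2
5: 2, 1 → 2
2: 1 → 1
1: 0
Total: 3 + 2 + 2 + 1 + 0 = 8

8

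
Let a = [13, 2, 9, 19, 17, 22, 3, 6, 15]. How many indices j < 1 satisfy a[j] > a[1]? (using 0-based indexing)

1

The element at index 1 is 2.
Elements before it: 13
Those larger than 2: 13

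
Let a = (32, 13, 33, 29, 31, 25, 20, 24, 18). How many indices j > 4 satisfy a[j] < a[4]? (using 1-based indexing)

The element at index 4 is 29.
Elements after it: 31, 25, 20, 24, 18
Those smaller than 29: 25, 20, 24, 18

4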